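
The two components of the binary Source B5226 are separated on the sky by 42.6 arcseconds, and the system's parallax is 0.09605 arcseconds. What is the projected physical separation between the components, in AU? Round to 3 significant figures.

444 AU

d = 1/p = 1/0.09605″ = 10.411 pc.
At distance d (pc), an angle of θ arcsec spans θ·d AU: s = 42.6 × 10.411 = 443.51 AU.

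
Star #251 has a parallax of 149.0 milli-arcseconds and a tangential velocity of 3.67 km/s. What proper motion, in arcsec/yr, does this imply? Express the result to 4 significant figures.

0.1154 arcsec/yr

d = 1/p = 1/0.1490″ = 6.7114 pc.
μ = v_t / (4.74 d) = 3.67 / (4.74 × 6.7114) = 3.67 / 31.812 = 0.11537 ″/yr.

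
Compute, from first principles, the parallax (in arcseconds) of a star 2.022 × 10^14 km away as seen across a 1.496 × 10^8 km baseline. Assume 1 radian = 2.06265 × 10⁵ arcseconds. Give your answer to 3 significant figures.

0.153 arcsec

θ ≈ B/d = (1.496 × 10^8) / (2.022 × 10^14) = 7.3986 × 10^-7 rad.
In arcseconds: 7.3986 × 10^-7 × 206265 = 0.15261″.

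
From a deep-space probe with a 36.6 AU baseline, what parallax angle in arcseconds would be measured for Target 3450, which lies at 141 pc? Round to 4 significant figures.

0.2596 arcsec

p (arcsec) = B (AU) / d (pc).
p = 36.6 / 141 = 0.25957 arcsec.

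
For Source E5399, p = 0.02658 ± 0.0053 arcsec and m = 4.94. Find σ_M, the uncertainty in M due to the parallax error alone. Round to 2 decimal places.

M = m − 5 log₁₀ d + 5 = m + 5 log₁₀ p + 5, so ∂M/∂p = 5/(p ln 10).
σ_M = (5/ln 10) · (σ_p/p) = 2.1715 × 0.0053/0.02658 = 2.1715 × 0.1994 = 0.433.

σ_M = 0.43 mag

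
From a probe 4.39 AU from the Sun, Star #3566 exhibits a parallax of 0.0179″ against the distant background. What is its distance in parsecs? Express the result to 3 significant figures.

With baseline B (in AU) and parallax p (in arcsec), d = B/p parsecs.
d = 4.39 / 0.0179 = 245.25 pc.

245 pc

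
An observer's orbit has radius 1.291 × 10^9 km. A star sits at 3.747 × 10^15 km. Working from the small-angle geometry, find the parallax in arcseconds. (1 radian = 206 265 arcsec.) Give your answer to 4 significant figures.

θ ≈ B/d = (1.291 × 10^9) / (3.747 × 10^15) = 3.4454 × 10^-7 rad.
In arcseconds: 3.4454 × 10^-7 × 206265 = 0.071067″.

0.07107 arcsec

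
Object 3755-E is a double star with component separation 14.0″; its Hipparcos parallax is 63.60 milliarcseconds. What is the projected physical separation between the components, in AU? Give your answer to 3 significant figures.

220 AU

d = 1/p = 1/0.06360″ = 15.723 pc.
At distance d (pc), an angle of θ arcsec spans θ·d AU: s = 14.0 × 15.723 = 220.12 AU.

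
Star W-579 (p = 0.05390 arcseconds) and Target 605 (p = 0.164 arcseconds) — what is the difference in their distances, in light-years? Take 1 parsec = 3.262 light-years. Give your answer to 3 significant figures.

d_A = 1/0.05390″ = 18.553 pc; d_B = 1/0.1640″ = 6.0976 pc.
|d_B − d_A| = |6.0976 − 18.553| = 12.455 pc = 12.455 × 3.262 ly = 40.628 ly.

40.6 ly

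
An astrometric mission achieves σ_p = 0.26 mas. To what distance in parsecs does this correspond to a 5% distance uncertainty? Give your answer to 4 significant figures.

192.3 pc

σ_d/d = σ_p/p, so the condition is σ_p/p ≤ 0.05, i.e. p ≥ σ_p/0.05.
p_min = 0.26/0.05 = 5.2 mas = 0.0052 arcsec.
d_max = 1/p_min = 1/0.0052 = 192.31 pc.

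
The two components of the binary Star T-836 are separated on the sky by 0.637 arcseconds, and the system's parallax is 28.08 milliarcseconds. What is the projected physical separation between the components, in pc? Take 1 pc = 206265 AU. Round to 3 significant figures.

d = 1/p = 1/0.02808″ = 35.613 pc.
At distance d (pc), an angle of θ arcsec spans θ·d AU: s = 0.637 × 35.613 = 22.685 AU.
= 22.685 / 206265 = 0.00010998 pc.

0.000110 pc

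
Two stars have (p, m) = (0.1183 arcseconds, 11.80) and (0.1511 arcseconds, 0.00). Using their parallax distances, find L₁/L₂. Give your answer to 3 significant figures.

d₁ = 1/p₁ = 1/0.1183″ = 8.4531 pc; d₂ = 1/p₂ = 1/0.1511″ = 6.6181 pc.
M₁ = m₁ − 5 log₁₀ d₁ + 5 = 11.80 − 4.6351 + 5 = 12.1649.
M₂ = 0.00 − 4.1037 + 5 = 0.8963.
L₁/L₂ = 10^(0.4(M₂ − M₁)) = 10^(0.4 × (-11.2686)) = 10^(-4.50744) = 0.000031086.

L₁/L₂ = 3.11 × 10^-5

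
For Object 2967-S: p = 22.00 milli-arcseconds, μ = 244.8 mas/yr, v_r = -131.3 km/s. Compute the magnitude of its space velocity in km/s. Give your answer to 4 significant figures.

d = 1/p = 1/0.02200″ = 45.455 pc.
μ = 244.8 mas/yr = 0.2448 ″/yr.
v_t = 4.740 μ d = 4.740 × 0.2448 × 45.455 = 52.744 km/s.
v = √(v_r² + v_t²) = √((-131.3)² + 52.744²) = √20021.6 = 141.5 km/s.

141.5 km/s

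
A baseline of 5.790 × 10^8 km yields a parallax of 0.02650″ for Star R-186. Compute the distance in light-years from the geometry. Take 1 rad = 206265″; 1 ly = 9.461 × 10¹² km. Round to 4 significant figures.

476.3 ly

θ = 0.02650″ = 0.02650/206265 = 1.2848 × 10^-7 rad.
d = B/θ = (5.790 × 10^8) / (1.2848 × 10^-7) = 4.5065 × 10^15 km = (4.5065 × 10^15) / (9.461 × 10^12) ly = 476.32 ly.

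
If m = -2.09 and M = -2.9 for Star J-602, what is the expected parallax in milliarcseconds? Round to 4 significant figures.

68.87 mas

m − M = -2.09 − (-2.9) = 0.81.
d = 10^((m−M)/5 + 1) = 10^1.162 = 14.521 pc.
p = 1/d = 1/14.521 = 0.068866 arcsec = 68.866 mas.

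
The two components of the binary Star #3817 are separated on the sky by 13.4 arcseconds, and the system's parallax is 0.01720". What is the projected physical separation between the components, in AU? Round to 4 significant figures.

d = 1/p = 1/0.01720″ = 58.14 pc.
At distance d (pc), an angle of θ arcsec spans θ·d AU: s = 13.4 × 58.14 = 779.08 AU.

779.1 AU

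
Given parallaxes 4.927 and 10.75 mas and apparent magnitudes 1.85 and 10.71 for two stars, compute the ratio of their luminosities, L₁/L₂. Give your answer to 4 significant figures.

L₁/L₂ = 16660

d₁ = 1/p₁ = 1/0.004927″ = 202.96 pc; d₂ = 1/p₂ = 1/0.01075″ = 93.023 pc.
M₁ = m₁ − 5 log₁₀ d₁ + 5 = 1.85 − 11.5371 + 5 = -4.6871.
M₂ = 10.71 − 9.8430 + 5 = 5.8670.
L₁/L₂ = 10^(0.4(M₂ − M₁)) = 10^(0.4 × 10.5541) = 10^4.22164 = 16659.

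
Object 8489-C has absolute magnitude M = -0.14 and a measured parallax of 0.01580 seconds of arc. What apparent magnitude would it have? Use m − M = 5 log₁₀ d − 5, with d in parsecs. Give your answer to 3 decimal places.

d = 1/p = 1/0.01580″ = 63.291 pc.
m − M = 5 log₁₀ d − 5 = 5 log₁₀(63.291) − 5 = 9.0067 − 5 = 4.0067.
m = M + (m − M) = -0.14 + 4.0067 = 3.867.

m = 3.867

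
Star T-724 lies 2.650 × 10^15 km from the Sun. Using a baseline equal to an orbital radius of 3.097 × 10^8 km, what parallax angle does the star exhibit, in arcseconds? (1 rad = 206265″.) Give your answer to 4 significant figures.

θ ≈ B/d = (3.097 × 10^8) / (2.650 × 10^15) = 1.1687 × 10^-7 rad.
In arcseconds: 1.1687 × 10^-7 × 206265 = 0.024106″.

0.02411 arcsec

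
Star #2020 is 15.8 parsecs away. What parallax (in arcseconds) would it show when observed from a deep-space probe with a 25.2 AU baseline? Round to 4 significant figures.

1.595 arcsec

p (arcsec) = B (AU) / d (pc).
p = 25.2 / 15.8 = 1.5949 arcsec.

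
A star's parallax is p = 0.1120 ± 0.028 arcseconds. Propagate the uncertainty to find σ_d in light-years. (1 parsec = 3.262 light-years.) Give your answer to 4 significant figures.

7.281 ly

d = 1/p, so σ_d = σ_p / p².
σ_d = 0.0280 / (0.1120)² = 0.0280 / 0.012544 = 2.2321 pc = 2.2321 × 3.262 ly = 7.2811 ly.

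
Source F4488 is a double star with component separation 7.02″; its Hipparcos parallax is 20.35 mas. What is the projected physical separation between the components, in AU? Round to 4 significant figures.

345.0 AU

d = 1/p = 1/0.02035″ = 49.14 pc.
At distance d (pc), an angle of θ arcsec spans θ·d AU: s = 7.02 × 49.14 = 344.96 AU.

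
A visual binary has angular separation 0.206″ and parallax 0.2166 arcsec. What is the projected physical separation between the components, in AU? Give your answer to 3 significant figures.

d = 1/p = 1/0.2166″ = 4.6168 pc.
At distance d (pc), an angle of θ arcsec spans θ·d AU: s = 0.206 × 4.6168 = 0.95106 AU.

0.951 AU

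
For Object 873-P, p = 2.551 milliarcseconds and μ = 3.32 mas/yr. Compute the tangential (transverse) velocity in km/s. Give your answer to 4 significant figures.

6.169 km/s

d = 1/p = 1/0.002551″ = 392 pc.
μ = 3.32 mas/yr = 0.00332 ″/yr.
v_t = 4.74 × μ × d = 4.74 × 0.00332 × 392 = 6.1688 km/s.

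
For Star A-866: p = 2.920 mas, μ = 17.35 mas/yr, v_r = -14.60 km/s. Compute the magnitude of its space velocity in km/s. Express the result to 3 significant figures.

d = 1/p = 1/0.002920″ = 342.47 pc.
μ = 17.35 mas/yr = 0.01735 ″/yr.
v_t = 4.740 μ d = 4.740 × 0.01735 × 342.47 = 28.164 km/s.
v = √(v_r² + v_t²) = √((-14.60)² + 28.164²) = √1006.37 = 31.723 km/s.

31.7 km/s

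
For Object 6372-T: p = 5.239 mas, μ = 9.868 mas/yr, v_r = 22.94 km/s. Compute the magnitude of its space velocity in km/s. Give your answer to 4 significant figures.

d = 1/p = 1/0.005239″ = 190.88 pc.
μ = 9.868 mas/yr = 0.009868 ″/yr.
v_t = 4.740 μ d = 4.740 × 0.009868 × 190.88 = 8.9283 km/s.
v = √(v_r² + v_t²) = √(22.94² + 8.9283²) = √605.958 = 24.616 km/s.

24.62 km/s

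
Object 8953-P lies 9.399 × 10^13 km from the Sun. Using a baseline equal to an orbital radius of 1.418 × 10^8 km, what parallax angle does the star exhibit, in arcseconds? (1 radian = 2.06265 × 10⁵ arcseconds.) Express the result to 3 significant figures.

θ ≈ B/d = (1.418 × 10^8) / (9.399 × 10^13) = 1.5087 × 10^-6 rad.
In arcseconds: 1.5087 × 10^-6 × 206265 = 0.31119″.

0.311 arcsec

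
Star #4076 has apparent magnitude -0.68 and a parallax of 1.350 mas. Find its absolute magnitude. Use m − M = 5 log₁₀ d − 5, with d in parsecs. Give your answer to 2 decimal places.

M = -10.03

d = 1/p = 1/0.001350″ = 740.74 pc.
m − M = 5 log₁₀(740.74) − 5 = 14.3483 − 5 = 9.3483.
M = m − (m − M) = -0.68 − 9.3483 = -10.03.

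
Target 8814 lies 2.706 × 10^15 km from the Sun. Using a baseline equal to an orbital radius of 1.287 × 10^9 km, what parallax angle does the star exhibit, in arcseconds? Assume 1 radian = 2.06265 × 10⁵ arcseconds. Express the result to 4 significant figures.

0.09810 arcsec

θ ≈ B/d = (1.287 × 10^9) / (2.706 × 10^15) = 4.7561 × 10^-7 rad.
In arcseconds: 4.7561 × 10^-7 × 206265 = 0.098102″.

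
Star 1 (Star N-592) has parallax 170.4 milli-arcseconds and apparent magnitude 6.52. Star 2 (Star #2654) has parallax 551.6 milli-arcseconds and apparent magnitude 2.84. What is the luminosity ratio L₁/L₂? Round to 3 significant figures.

L₁/L₂ = 0.353

d₁ = 1/p₁ = 1/0.1704″ = 5.8685 pc; d₂ = 1/p₂ = 1/0.5516″ = 1.8129 pc.
M₁ = m₁ − 5 log₁₀ d₁ + 5 = 6.52 − 3.8426 + 5 = 7.6774.
M₂ = 2.84 − 1.2919 + 5 = 6.5481.
L₁/L₂ = 10^(0.4(M₂ − M₁)) = 10^(0.4 × (-1.1293)) = 10^(-0.45172) = 0.35341.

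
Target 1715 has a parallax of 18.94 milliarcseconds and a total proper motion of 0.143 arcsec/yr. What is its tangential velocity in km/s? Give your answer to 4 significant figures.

35.79 km/s

d = 1/p = 1/0.01894″ = 52.798 pc.
v_t = 4.74 × μ × d = 4.74 × 0.143 × 52.798 = 35.788 km/s.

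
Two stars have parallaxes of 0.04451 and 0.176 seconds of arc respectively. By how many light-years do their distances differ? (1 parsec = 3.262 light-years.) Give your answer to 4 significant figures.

d_A = 1/0.04451″ = 22.467 pc; d_B = 1/0.1760″ = 5.6818 pc.
|d_B − d_A| = |5.6818 − 22.467| = 16.785 pc = 16.785 × 3.262 ly = 54.753 ly.

54.75 ly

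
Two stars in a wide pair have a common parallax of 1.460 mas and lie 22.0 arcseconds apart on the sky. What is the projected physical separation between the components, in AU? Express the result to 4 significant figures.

15070 AU

d = 1/p = 1/0.001460″ = 684.93 pc.
At distance d (pc), an angle of θ arcsec spans θ·d AU: s = 22.0 × 684.93 = 15068 AU.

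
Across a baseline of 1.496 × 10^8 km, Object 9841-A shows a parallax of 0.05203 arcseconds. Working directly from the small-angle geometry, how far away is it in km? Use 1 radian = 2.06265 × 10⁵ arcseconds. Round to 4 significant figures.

θ = 0.05203″ = 0.05203/206265 = 2.5225 × 10^-7 rad.
d = B/θ = (1.496 × 10^8) / (2.5225 × 10^-7) = 5.9306 × 10^14 km.

5.931 × 10^14 km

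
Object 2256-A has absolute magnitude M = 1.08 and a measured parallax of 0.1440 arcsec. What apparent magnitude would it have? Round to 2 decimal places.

d = 1/p = 1/0.1440″ = 6.9444 pc.
m − M = 5 log₁₀ d − 5 = 5 log₁₀(6.9444) − 5 = 4.2082 − 5 = -0.7918.
m = M + (m − M) = 1.08 + (-0.7918) = 0.29.

m = 0.29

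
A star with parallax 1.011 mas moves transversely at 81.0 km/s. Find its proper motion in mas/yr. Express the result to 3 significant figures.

d = 1/p = 1/0.001011″ = 989.12 pc.
μ = v_t / (4.74 d) = 81.0 / (4.74 × 989.12) = 81.0 / 4688.4 = 0.017277 ″/yr = 17.277 mas/yr.

17.3 mas/yr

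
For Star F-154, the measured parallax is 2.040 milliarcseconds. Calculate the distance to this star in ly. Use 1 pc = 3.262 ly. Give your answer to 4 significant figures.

1599 ly

p = 2.040 milliarcseconds = 0.002040 arcsec.
d = 1/p = 1/0.002040 = 490.2 pc.
In light-years: 490.2 × 3.262 = 1599 ly.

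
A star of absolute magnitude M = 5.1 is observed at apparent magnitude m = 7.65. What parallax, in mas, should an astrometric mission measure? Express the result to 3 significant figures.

30.9 mas

m − M = 7.65 − 5.1 = 2.55.
d = 10^((m−M)/5 + 1) = 10^1.510 = 32.359 pc.
p = 1/d = 1/32.359 = 0.030903 arcsec = 30.903 mas.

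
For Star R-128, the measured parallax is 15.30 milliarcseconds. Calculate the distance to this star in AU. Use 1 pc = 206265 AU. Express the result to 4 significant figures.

1.348 × 10^7 AU

p = 15.30 milliarcseconds = 0.01530 arcsec.
d = 1/p = 1/0.01530 = 65.359 pc.
In AU: 65.359 × 206265 = 1.3481 × 10^7 AU.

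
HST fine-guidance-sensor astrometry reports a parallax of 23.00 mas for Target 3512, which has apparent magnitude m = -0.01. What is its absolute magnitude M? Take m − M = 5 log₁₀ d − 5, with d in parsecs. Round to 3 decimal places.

M = -3.201

d = 1/p = 1/0.02300″ = 43.478 pc.
m − M = 5 log₁₀(43.478) − 5 = 8.1913 − 5 = 3.1913.
M = m − (m − M) = -0.01 − 3.1913 = -3.201.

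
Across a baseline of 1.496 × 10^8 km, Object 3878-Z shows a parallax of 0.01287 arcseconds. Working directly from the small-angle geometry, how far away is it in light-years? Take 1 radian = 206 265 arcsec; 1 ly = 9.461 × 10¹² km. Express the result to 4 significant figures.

253.4 ly

θ = 0.01287″ = 0.01287/206265 = 6.2395 × 10^-8 rad.
d = B/θ = (1.496 × 10^8) / (6.2395 × 10^-8) = 2.3976 × 10^15 km = (2.3976 × 10^15) / (9.461 × 10^12) ly = 253.42 ly.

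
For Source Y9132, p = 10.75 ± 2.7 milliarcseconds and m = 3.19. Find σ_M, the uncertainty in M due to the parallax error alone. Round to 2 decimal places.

M = m − 5 log₁₀ d + 5 = m + 5 log₁₀ p + 5, so ∂M/∂p = 5/(p ln 10).
σ_M = (5/ln 10) · (σ_p/p) = 2.1715 × 2.7/10.75 = 2.1715 × 0.25116 = 0.54539.

σ_M = 0.55 mag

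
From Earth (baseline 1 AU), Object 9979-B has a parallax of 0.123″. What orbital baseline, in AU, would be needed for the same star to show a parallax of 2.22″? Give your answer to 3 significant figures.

Parallax scales linearly with baseline: p ∝ B, so B = p_target / p_Earth × 1 AU.
B = 2.22 / 0.123 = 18.049 AU.

18.0 AU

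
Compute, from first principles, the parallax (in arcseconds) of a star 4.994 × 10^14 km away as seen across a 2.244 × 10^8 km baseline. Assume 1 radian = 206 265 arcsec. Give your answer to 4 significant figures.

θ ≈ B/d = (2.244 × 10^8) / (4.994 × 10^14) = 4.4934 × 10^-7 rad.
In arcseconds: 4.4934 × 10^-7 × 206265 = 0.092683″.

0.09268 arcsec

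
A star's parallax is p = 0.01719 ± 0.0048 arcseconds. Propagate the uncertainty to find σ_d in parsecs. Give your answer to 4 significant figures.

16.24 pc

d = 1/p, so σ_d = σ_p / p².
σ_d = 0.00480 / (0.01719)² = 0.00480 / 0.0002955 = 16.244 pc.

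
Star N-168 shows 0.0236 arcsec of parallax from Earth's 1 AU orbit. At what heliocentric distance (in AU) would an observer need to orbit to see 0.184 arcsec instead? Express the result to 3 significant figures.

Parallax scales linearly with baseline: p ∝ B, so B = p_target / p_Earth × 1 AU.
B = 0.184 / 0.0236 = 7.7966 AU.

7.80 AU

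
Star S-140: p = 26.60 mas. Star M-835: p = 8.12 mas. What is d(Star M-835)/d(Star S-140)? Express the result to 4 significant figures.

3.276

Since d = 1/p, d_B/d_A = p_A/p_B.
= 26.60 / 8.12 = 3.2759.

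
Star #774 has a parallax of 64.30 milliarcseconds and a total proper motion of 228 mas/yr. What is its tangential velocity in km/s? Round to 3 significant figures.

16.8 km/s

d = 1/p = 1/0.06430″ = 15.552 pc.
μ = 228 mas/yr = 0.228 ″/yr.
v_t = 4.74 × μ × d = 4.74 × 0.228 × 15.552 = 16.807 km/s.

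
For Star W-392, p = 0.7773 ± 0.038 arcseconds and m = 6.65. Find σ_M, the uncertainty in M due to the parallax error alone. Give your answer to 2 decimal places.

M = m − 5 log₁₀ d + 5 = m + 5 log₁₀ p + 5, so ∂M/∂p = 5/(p ln 10).
σ_M = (5/ln 10) · (σ_p/p) = 2.1715 × 0.038/0.7773 = 2.1715 × 0.048887 = 0.10616.

σ_M = 0.11 mag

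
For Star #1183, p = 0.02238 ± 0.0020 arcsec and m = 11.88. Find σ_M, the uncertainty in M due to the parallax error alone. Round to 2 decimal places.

σ_M = 0.19 mag

M = m − 5 log₁₀ d + 5 = m + 5 log₁₀ p + 5, so ∂M/∂p = 5/(p ln 10).
σ_M = (5/ln 10) · (σ_p/p) = 2.1715 × 0.0020/0.02238 = 2.1715 × 0.089366 = 0.19406.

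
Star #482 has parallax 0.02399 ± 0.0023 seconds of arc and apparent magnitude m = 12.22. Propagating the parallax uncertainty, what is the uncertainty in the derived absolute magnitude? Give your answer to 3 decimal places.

σ_M = 0.208 mag

M = m − 5 log₁₀ d + 5 = m + 5 log₁₀ p + 5, so ∂M/∂p = 5/(p ln 10).
σ_M = (5/ln 10) · (σ_p/p) = 2.1715 × 0.0023/0.02399 = 2.1715 × 0.095873 = 0.20819.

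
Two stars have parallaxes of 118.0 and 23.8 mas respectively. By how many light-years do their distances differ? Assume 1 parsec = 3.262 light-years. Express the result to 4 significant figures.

109.4 ly

d_A = 1/0.1180″ = 8.4746 pc; d_B = 1/0.02380″ = 42.017 pc.
|d_B − d_A| = |42.017 − 8.4746| = 33.542 pc = 33.542 × 3.262 ly = 109.41 ly.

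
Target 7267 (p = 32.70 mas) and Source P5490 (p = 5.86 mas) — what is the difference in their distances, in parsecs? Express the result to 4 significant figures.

140.1 pc

d_A = 1/0.03270″ = 30.581 pc; d_B = 1/0.005860″ = 170.65 pc.
|d_B − d_A| = |170.65 − 30.581| = 140.07 pc.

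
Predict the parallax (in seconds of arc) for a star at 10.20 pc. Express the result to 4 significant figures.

0.09804 arcsec

p = 1/d = 1/10.2 = 0.098039 arcsec.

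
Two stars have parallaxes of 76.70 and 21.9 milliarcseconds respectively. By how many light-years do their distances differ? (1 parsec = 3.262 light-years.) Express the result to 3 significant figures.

d_A = 1/0.07670″ = 13.038 pc; d_B = 1/0.02190″ = 45.662 pc.
|d_B − d_A| = |45.662 − 13.038| = 32.624 pc = 32.624 × 3.262 ly = 106.42 ly.

106 ly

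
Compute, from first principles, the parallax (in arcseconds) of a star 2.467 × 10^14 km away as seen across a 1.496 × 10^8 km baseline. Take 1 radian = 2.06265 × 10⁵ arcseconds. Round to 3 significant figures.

θ ≈ B/d = (1.496 × 10^8) / (2.467 × 10^14) = 6.0640 × 10^-7 rad.
In arcseconds: 6.0640 × 10^-7 × 206265 = 0.12508″.

0.125 arcsec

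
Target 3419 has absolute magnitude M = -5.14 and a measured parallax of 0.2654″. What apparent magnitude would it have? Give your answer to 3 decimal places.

d = 1/p = 1/0.2654″ = 3.7679 pc.
m − M = 5 log₁₀ d − 5 = 5 log₁₀(3.7679) − 5 = 2.8805 − 5 = -2.1195.
m = M + (m − M) = -5.14 + (-2.1195) = -7.260.

m = -7.260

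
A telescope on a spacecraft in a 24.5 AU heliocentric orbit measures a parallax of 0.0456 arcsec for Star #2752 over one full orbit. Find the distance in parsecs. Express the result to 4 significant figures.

537.3 pc

With baseline B (in AU) and parallax p (in arcsec), d = B/p parsecs.
d = 24.5 / 0.0456 = 537.28 pc.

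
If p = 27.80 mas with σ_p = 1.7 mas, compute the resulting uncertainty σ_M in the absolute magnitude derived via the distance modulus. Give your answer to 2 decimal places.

M = m − 5 log₁₀ d + 5 = m + 5 log₁₀ p + 5, so ∂M/∂p = 5/(p ln 10).
σ_M = (5/ln 10) · (σ_p/p) = 2.1715 × 1.7/27.80 = 2.1715 × 0.061151 = 0.13279.

σ_M = 0.13 mag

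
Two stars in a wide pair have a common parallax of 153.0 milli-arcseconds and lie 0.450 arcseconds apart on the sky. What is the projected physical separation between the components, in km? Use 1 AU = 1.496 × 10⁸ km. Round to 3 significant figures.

d = 1/p = 1/0.1530″ = 6.5359 pc.
At distance d (pc), an angle of θ arcsec spans θ·d AU: s = 0.450 × 6.5359 = 2.9412 AU.
= 2.9412 × 1.496 × 10⁸ km = 4.4000 × 10^8 km.

4.40 × 10^8 km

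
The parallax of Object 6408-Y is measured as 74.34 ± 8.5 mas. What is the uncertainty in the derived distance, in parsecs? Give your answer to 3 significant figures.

d = 1/p, so σ_d = σ_p / p².
σ_d = 0.00850 / (0.07434)² = 0.00850 / 0.0055264 = 1.5381 pc.

1.54 pc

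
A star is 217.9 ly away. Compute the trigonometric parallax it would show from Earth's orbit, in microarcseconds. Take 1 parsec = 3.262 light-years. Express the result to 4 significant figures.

d = 217.9 ly ÷ 3.262 = 66.8 pc.
p = 1/d = 1/66.8 = 0.01497 arcsec.
= 0.01497 × 10⁶ = 14970 μas.

14970 μas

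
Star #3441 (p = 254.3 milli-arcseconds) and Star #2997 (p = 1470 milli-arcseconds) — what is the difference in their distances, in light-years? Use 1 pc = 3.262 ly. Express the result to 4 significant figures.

d_A = 1/0.2543″ = 3.9324 pc; d_B = 1/1.470″ = 0.68027 pc.
|d_B − d_A| = |0.68027 − 3.9324| = 3.2521 pc = 3.2521 × 3.262 ly = 10.608 ly.

10.61 ly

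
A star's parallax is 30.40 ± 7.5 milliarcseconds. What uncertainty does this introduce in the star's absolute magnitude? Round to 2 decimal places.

M = m − 5 log₁₀ d + 5 = m + 5 log₁₀ p + 5, so ∂M/∂p = 5/(p ln 10).
σ_M = (5/ln 10) · (σ_p/p) = 2.1715 × 7.5/30.40 = 2.1715 × 0.24671 = 0.53573.

σ_M = 0.54 mag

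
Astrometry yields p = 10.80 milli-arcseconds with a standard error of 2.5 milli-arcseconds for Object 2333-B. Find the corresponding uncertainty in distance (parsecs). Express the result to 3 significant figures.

21.4 pc

d = 1/p, so σ_d = σ_p / p².
σ_d = 0.00250 / (0.01080)² = 0.00250 / 0.00011664 = 21.433 pc.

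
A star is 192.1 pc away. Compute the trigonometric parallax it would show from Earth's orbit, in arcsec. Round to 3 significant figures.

0.00521 arcsec

p = 1/d = 1/192.1 = 0.0052056 arcsec.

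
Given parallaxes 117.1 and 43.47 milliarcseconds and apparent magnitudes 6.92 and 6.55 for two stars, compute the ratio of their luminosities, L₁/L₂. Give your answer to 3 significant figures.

L₁/L₂ = 0.0980

d₁ = 1/p₁ = 1/0.1171″ = 8.5397 pc; d₂ = 1/p₂ = 1/0.04347″ = 23.004 pc.
M₁ = m₁ − 5 log₁₀ d₁ + 5 = 6.92 − 4.6572 + 5 = 7.2628.
M₂ = 6.55 − 6.8090 + 5 = 4.7410.
L₁/L₂ = 10^(0.4(M₂ − M₁)) = 10^(0.4 × (-2.5218)) = 10^(-1.00872) = 0.098012.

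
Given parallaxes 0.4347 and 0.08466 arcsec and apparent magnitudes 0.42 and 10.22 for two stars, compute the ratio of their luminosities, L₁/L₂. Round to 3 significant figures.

d₁ = 1/p₁ = 1/0.4347″ = 2.3004 pc; d₂ = 1/p₂ = 1/0.08466″ = 11.812 pc.
M₁ = m₁ − 5 log₁₀ d₁ + 5 = 0.42 − 1.8090 + 5 = 3.6110.
M₂ = 10.22 − 5.3616 + 5 = 9.8584.
L₁/L₂ = 10^(0.4(M₂ − M₁)) = 10^(0.4 × 6.2474) = 10^2.49896 = 315.47.

L₁/L₂ = 315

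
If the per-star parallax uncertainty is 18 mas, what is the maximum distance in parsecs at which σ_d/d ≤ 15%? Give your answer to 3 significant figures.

σ_d/d = σ_p/p, so the condition is σ_p/p ≤ 0.15, i.e. p ≥ σ_p/0.15.
p_min = 18/0.15 = 120 mas = 0.12 arcsec.
d_max = 1/p_min = 1/0.12 = 8.3333 pc.

8.33 pc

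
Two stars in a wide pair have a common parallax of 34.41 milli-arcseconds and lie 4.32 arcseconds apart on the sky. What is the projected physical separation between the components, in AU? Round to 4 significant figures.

125.5 AU

d = 1/p = 1/0.03441″ = 29.061 pc.
At distance d (pc), an angle of θ arcsec spans θ·d AU: s = 4.32 × 29.061 = 125.54 AU.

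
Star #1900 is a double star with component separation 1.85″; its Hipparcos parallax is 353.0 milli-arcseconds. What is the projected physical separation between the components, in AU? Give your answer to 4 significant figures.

d = 1/p = 1/0.3530″ = 2.8329 pc.
At distance d (pc), an angle of θ arcsec spans θ·d AU: s = 1.85 × 2.8329 = 5.2409 AU.

5.241 AU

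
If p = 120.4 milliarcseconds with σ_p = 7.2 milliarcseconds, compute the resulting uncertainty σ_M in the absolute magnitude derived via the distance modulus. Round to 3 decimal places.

σ_M = 0.130 mag

M = m − 5 log₁₀ d + 5 = m + 5 log₁₀ p + 5, so ∂M/∂p = 5/(p ln 10).
σ_M = (5/ln 10) · (σ_p/p) = 2.1715 × 7.2/120.4 = 2.1715 × 0.059801 = 0.12986.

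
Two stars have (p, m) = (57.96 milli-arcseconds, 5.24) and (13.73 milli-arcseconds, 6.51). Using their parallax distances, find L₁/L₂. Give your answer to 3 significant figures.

d₁ = 1/p₁ = 1/0.05796″ = 17.253 pc; d₂ = 1/p₂ = 1/0.01373″ = 72.833 pc.
M₁ = m₁ − 5 log₁₀ d₁ + 5 = 5.24 − 6.1843 + 5 = 4.0557.
M₂ = 6.51 − 9.3116 + 5 = 2.1984.
L₁/L₂ = 10^(0.4(M₂ − M₁)) = 10^(0.4 × (-1.8573)) = 10^(-0.74292) = 0.18075.

L₁/L₂ = 0.181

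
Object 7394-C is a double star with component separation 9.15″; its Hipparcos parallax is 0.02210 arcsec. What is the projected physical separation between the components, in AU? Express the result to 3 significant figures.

414 AU

d = 1/p = 1/0.02210″ = 45.249 pc.
At distance d (pc), an angle of θ arcsec spans θ·d AU: s = 9.15 × 45.249 = 414.03 AU.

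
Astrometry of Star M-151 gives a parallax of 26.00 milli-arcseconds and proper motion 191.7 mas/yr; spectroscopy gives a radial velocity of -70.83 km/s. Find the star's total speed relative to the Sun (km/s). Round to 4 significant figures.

d = 1/p = 1/0.02600″ = 38.462 pc.
μ = 191.7 mas/yr = 0.1917 ″/yr.
v_t = 4.740 μ d = 4.740 × 0.1917 × 38.462 = 34.949 km/s.
v = √(v_r² + v_t²) = √((-70.83)² + 34.949²) = √6238.32 = 78.983 km/s.

78.98 km/s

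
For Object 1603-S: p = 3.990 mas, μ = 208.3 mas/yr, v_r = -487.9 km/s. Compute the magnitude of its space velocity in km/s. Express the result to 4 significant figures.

d = 1/p = 1/0.003990″ = 250.63 pc.
μ = 208.3 mas/yr = 0.2083 ″/yr.
v_t = 4.740 μ d = 4.740 × 0.2083 × 250.63 = 247.46 km/s.
v = √(v_r² + v_t²) = √((-487.9)² + 247.46²) = √299283 = 547.07 km/s.

547.1 km/s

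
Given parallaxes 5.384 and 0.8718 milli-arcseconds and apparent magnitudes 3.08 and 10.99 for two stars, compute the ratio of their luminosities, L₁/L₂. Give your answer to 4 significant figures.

L₁/L₂ = 38.25

d₁ = 1/p₁ = 1/0.005384″ = 185.74 pc; d₂ = 1/p₂ = 1/0.0008718″ = 1147.1 pc.
M₁ = m₁ − 5 log₁₀ d₁ + 5 = 3.08 − 11.3445 + 5 = -3.2645.
M₂ = 10.99 − 15.2980 + 5 = 0.6920.
L₁/L₂ = 10^(0.4(M₂ − M₁)) = 10^(0.4 × 3.9565) = 10^1.58260 = 38.247.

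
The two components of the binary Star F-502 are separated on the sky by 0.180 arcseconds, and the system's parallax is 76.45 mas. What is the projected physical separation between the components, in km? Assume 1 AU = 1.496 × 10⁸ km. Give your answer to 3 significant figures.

3.52 × 10^8 km

d = 1/p = 1/0.07645″ = 13.08 pc.
At distance d (pc), an angle of θ arcsec spans θ·d AU: s = 0.180 × 13.08 = 2.3544 AU.
= 2.3544 × 1.496 × 10⁸ km = 3.5222 × 10^8 km.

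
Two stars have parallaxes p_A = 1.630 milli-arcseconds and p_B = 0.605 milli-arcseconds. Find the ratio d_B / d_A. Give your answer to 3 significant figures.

Since d = 1/p, d_B/d_A = p_A/p_B.
= 1.630 / 0.605 = 2.6942.

2.69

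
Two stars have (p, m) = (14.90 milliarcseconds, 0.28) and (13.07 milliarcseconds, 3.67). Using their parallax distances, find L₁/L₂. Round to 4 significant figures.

d₁ = 1/p₁ = 1/0.01490″ = 67.114 pc; d₂ = 1/p₂ = 1/0.01307″ = 76.511 pc.
M₁ = m₁ − 5 log₁₀ d₁ + 5 = 0.28 − 9.1341 + 5 = -3.8541.
M₂ = 3.67 − 9.4186 + 5 = -0.7486.
L₁/L₂ = 10^(0.4(M₂ − M₁)) = 10^(0.4 × 3.1055) = 10^1.24220 = 17.466.

L₁/L₂ = 17.47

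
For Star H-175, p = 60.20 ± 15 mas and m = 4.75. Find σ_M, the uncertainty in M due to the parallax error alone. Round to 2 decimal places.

M = m − 5 log₁₀ d + 5 = m + 5 log₁₀ p + 5, so ∂M/∂p = 5/(p ln 10).
σ_M = (5/ln 10) · (σ_p/p) = 2.1715 × 15/60.20 = 2.1715 × 0.24917 = 0.54107.

σ_M = 0.54 mag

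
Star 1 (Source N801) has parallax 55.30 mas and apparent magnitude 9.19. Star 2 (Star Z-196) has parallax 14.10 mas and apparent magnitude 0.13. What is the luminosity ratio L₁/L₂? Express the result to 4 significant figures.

L₁/L₂ = 1.545 × 10^-5

d₁ = 1/p₁ = 1/0.05530″ = 18.083 pc; d₂ = 1/p₂ = 1/0.01410″ = 70.922 pc.
M₁ = m₁ − 5 log₁₀ d₁ + 5 = 9.19 − 6.2864 + 5 = 7.9036.
M₂ = 0.13 − 9.2539 + 5 = -4.1239.
L₁/L₂ = 10^(0.4(M₂ − M₁)) = 10^(0.4 × (-12.0275)) = 10^(-4.81100) = 0.000015453.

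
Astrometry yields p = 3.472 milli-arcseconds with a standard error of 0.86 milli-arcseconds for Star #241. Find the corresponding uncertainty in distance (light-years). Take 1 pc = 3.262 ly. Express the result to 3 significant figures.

d = 1/p, so σ_d = σ_p / p².
σ_d = 0.000860 / (0.003472)² = 0.000860 / 0.000012055 = 71.34 pc = 71.34 × 3.262 ly = 232.71 ly.

233 ly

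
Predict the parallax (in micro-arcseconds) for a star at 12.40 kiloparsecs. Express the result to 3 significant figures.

80.6 μas

d = 12.40 kpc = 12400 pc.
p = 1/d = 1/12400 = 0.000080645 arcsec.
= 0.000080645 × 10⁶ = 80.645 μas.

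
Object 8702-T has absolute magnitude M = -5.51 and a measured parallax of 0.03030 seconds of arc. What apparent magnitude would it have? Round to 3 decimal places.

m = -2.917

d = 1/p = 1/0.03030″ = 33.003 pc.
m − M = 5 log₁₀ d − 5 = 5 log₁₀(33.003) − 5 = 7.5928 − 5 = 2.5928.
m = M + (m − M) = -5.51 + 2.5928 = -2.917.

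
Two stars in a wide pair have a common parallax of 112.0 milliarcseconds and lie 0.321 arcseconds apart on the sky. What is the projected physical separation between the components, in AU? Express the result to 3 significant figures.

2.87 AU

d = 1/p = 1/0.1120″ = 8.9286 pc.
At distance d (pc), an angle of θ arcsec spans θ·d AU: s = 0.321 × 8.9286 = 2.8661 AU.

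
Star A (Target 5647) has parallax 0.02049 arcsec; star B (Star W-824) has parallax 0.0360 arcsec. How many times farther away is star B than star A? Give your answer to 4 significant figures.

Since d = 1/p, d_B/d_A = p_A/p_B.
= 0.02049 / 0.0360 = 0.56917.

0.5692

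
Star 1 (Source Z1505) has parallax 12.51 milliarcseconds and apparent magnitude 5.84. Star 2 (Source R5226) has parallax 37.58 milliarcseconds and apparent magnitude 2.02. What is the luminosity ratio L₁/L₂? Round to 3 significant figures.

d₁ = 1/p₁ = 1/0.01251″ = 79.936 pc; d₂ = 1/p₂ = 1/0.03758″ = 26.61 pc.
M₁ = m₁ − 5 log₁₀ d₁ + 5 = 5.84 − 9.5137 + 5 = 1.3263.
M₂ = 2.02 − 7.1252 + 5 = -0.1052.
L₁/L₂ = 10^(0.4(M₂ − M₁)) = 10^(0.4 × (-1.4315)) = 10^(-0.57260) = 0.26755.

L₁/L₂ = 0.268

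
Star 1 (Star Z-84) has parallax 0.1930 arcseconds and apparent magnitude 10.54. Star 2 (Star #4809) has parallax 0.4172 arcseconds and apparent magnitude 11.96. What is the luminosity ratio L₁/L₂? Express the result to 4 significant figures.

L₁/L₂ = 17.28

d₁ = 1/p₁ = 1/0.1930″ = 5.1813 pc; d₂ = 1/p₂ = 1/0.4172″ = 2.3969 pc.
M₁ = m₁ − 5 log₁₀ d₁ + 5 = 10.54 − 3.5722 + 5 = 11.9678.
M₂ = 11.96 − 1.8982 + 5 = 15.0618.
L₁/L₂ = 10^(0.4(M₂ − M₁)) = 10^(0.4 × 3.0940) = 10^1.23760 = 17.282.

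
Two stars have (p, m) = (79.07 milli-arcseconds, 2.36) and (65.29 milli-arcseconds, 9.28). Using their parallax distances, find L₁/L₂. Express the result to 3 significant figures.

L₁/L₂ = 400

d₁ = 1/p₁ = 1/0.07907″ = 12.647 pc; d₂ = 1/p₂ = 1/0.06529″ = 15.316 pc.
M₁ = m₁ − 5 log₁₀ d₁ + 5 = 2.36 − 5.5099 + 5 = 1.8501.
M₂ = 9.28 − 5.9257 + 5 = 8.3543.
L₁/L₂ = 10^(0.4(M₂ − M₁)) = 10^(0.4 × 6.5042) = 10^2.60168 = 399.65.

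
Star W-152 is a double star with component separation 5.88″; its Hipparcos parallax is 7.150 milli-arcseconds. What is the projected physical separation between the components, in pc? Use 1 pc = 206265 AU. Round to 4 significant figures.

d = 1/p = 1/0.007150″ = 139.86 pc.
At distance d (pc), an angle of θ arcsec spans θ·d AU: s = 5.88 × 139.86 = 822.38 AU.
= 822.38 / 206265 = 0.0039870 pc.

0.003987 pc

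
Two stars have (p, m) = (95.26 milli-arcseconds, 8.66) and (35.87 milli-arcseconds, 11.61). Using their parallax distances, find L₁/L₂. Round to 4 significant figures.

L₁/L₂ = 2.146

d₁ = 1/p₁ = 1/0.09526″ = 10.498 pc; d₂ = 1/p₂ = 1/0.03587″ = 27.878 pc.
M₁ = m₁ − 5 log₁₀ d₁ + 5 = 8.66 − 5.1055 + 5 = 8.5545.
M₂ = 11.61 − 7.2263 + 5 = 9.3837.
L₁/L₂ = 10^(0.4(M₂ − M₁)) = 10^(0.4 × 0.8292) = 10^0.33168 = 2.1462.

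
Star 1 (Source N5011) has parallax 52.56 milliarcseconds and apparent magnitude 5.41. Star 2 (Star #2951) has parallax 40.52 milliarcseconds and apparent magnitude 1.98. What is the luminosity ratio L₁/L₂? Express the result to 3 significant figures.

L₁/L₂ = 0.0252

d₁ = 1/p₁ = 1/0.05256″ = 19.026 pc; d₂ = 1/p₂ = 1/0.04052″ = 24.679 pc.
M₁ = m₁ − 5 log₁₀ d₁ + 5 = 5.41 − 6.3967 + 5 = 4.0133.
M₂ = 1.98 − 6.9616 + 5 = 0.0184.
L₁/L₂ = 10^(0.4(M₂ − M₁)) = 10^(0.4 × (-3.9949)) = 10^(-1.59796) = 0.025237.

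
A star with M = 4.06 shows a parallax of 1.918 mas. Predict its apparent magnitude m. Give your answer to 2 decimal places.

m = 12.65

d = 1/p = 1/0.001918″ = 521.38 pc.
m − M = 5 log₁₀ d − 5 = 5 log₁₀(521.38) − 5 = 13.5858 − 5 = 8.5858.
m = M + (m − M) = 4.06 + 8.5858 = 12.65.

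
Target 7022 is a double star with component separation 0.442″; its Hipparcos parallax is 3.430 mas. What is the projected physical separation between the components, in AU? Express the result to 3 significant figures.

129 AU

d = 1/p = 1/0.003430″ = 291.55 pc.
At distance d (pc), an angle of θ arcsec spans θ·d AU: s = 0.442 × 291.55 = 128.87 AU.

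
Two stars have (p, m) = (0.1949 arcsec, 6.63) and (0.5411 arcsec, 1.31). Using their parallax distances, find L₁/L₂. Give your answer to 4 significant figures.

L₁/L₂ = 0.05740

d₁ = 1/p₁ = 1/0.1949″ = 5.1308 pc; d₂ = 1/p₂ = 1/0.5411″ = 1.8481 pc.
M₁ = m₁ − 5 log₁₀ d₁ + 5 = 6.63 − 3.5509 + 5 = 8.0791.
M₂ = 1.31 − 1.3336 + 5 = 4.9764.
L₁/L₂ = 10^(0.4(M₂ − M₁)) = 10^(0.4 × (-3.1027)) = 10^(-1.24108) = 0.057401.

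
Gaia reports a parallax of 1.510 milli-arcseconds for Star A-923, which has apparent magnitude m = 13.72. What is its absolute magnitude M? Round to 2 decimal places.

d = 1/p = 1/0.001510″ = 662.25 pc.
m − M = 5 log₁₀(662.25) − 5 = 14.1051 − 5 = 9.1051.
M = m − (m − M) = 13.72 − 9.1051 = 4.61.

M = 4.61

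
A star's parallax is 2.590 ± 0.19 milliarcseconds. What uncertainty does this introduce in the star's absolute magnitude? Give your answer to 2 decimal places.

M = m − 5 log₁₀ d + 5 = m + 5 log₁₀ p + 5, so ∂M/∂p = 5/(p ln 10).
σ_M = (5/ln 10) · (σ_p/p) = 2.1715 × 0.19/2.590 = 2.1715 × 0.073359 = 0.1593.

σ_M = 0.16 mag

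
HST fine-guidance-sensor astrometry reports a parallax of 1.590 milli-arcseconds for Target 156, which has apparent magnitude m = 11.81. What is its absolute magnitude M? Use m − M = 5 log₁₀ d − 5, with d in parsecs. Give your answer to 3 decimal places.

d = 1/p = 1/0.001590″ = 628.93 pc.
m − M = 5 log₁₀(628.93) − 5 = 13.9930 − 5 = 8.9930.
M = m − (m − M) = 11.81 − 8.9930 = 2.817.

M = 2.817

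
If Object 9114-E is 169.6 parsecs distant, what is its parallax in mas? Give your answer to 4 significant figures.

p = 1/d = 1/169.6 = 0.0058962 arcsec.
= 0.0058962 × 1000 = 5.8962 mas.

5.896 mas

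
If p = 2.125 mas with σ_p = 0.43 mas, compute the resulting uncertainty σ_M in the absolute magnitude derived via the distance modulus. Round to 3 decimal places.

σ_M = 0.439 mag

M = m − 5 log₁₀ d + 5 = m + 5 log₁₀ p + 5, so ∂M/∂p = 5/(p ln 10).
σ_M = (5/ln 10) · (σ_p/p) = 2.1715 × 0.43/2.125 = 2.1715 × 0.20235 = 0.4394.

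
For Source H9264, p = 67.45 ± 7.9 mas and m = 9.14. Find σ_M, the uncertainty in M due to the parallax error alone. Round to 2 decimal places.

σ_M = 0.25 mag

M = m − 5 log₁₀ d + 5 = m + 5 log₁₀ p + 5, so ∂M/∂p = 5/(p ln 10).
σ_M = (5/ln 10) · (σ_p/p) = 2.1715 × 7.9/67.45 = 2.1715 × 0.11712 = 0.25433.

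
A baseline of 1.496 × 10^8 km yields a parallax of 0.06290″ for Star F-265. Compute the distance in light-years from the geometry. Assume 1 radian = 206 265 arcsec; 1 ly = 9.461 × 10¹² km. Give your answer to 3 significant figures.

θ = 0.06290″ = 0.06290/206265 = 3.0495 × 10^-7 rad.
d = B/θ = (1.496 × 10^8) / (3.0495 × 10^-7) = 4.9057 × 10^14 km = (4.9057 × 10^14) / (9.461 × 10^12) ly = 51.852 ly.

51.9 ly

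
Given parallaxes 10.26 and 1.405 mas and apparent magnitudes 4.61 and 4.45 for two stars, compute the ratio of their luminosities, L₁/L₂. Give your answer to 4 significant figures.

d₁ = 1/p₁ = 1/0.01026″ = 97.466 pc; d₂ = 1/p₂ = 1/0.001405″ = 711.74 pc.
M₁ = m₁ − 5 log₁₀ d₁ + 5 = 4.61 − 9.9443 + 5 = -0.3343.
M₂ = 4.45 − 14.2616 + 5 = -4.8116.
L₁/L₂ = 10^(0.4(M₂ − M₁)) = 10^(0.4 × (-4.4773)) = 10^(-1.79092) = 0.016184.

L₁/L₂ = 0.01618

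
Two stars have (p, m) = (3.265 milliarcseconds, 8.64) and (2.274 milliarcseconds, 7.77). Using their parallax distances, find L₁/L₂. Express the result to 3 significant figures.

d₁ = 1/p₁ = 1/0.003265″ = 306.28 pc; d₂ = 1/p₂ = 1/0.002274″ = 439.75 pc.
M₁ = m₁ − 5 log₁₀ d₁ + 5 = 8.64 − 12.4306 + 5 = 1.2094.
M₂ = 7.77 − 13.2160 + 5 = -0.4460.
L₁/L₂ = 10^(0.4(M₂ − M₁)) = 10^(0.4 × (-1.6554)) = 10^(-0.66216) = 0.21769.

L₁/L₂ = 0.218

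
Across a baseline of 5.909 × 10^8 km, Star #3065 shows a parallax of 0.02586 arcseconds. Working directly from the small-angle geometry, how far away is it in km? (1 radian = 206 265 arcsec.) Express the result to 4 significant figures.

4.713 × 10^15 km

θ = 0.02586″ = 0.02586/206265 = 1.2537 × 10^-7 rad.
d = B/θ = (5.909 × 10^8) / (1.2537 × 10^-7) = 4.7132 × 10^15 km.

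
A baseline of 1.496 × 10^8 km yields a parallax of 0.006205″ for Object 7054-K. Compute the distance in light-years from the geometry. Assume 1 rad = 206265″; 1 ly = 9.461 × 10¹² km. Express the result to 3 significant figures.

θ = 0.006205″ = 0.006205/206265 = 3.0083 × 10^-8 rad.
d = B/θ = (1.496 × 10^8) / (3.0083 × 10^-8) = 4.9729 × 10^15 km = (4.9729 × 10^15) / (9.461 × 10^12) ly = 525.62 ly.

526 ly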